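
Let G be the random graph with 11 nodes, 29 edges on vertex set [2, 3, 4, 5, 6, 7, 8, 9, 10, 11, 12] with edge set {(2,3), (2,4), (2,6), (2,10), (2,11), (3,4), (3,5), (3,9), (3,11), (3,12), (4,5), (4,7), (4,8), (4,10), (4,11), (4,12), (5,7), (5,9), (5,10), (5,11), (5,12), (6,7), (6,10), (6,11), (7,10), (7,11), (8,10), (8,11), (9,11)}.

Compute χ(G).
Clique number ω(G) = 4 (lower bound: χ ≥ ω).
The clique on [3, 5, 9, 11] has size 4, forcing χ ≥ 4, and the coloring below uses 4 colors, so χ(G) = 4.
A valid 4-coloring: color 1: [10, 11, 12]; color 2: [4, 6, 9]; color 3: [2, 5, 8]; color 4: [3, 7].

χ(G) = 4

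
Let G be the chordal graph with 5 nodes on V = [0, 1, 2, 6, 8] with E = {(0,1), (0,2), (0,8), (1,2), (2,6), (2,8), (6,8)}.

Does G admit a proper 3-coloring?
A valid 3-coloring: color 1: [2]; color 2: [1, 8]; color 3: [0, 6].
(χ(G) = 3 ≤ 3.)

Yes, G is 3-colorable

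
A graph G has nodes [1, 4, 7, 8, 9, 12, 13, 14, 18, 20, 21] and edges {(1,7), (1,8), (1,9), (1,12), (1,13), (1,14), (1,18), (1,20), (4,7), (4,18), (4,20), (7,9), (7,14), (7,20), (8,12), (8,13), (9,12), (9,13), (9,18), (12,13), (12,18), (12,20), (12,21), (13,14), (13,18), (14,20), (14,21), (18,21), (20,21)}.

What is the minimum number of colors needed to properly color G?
χ(G) = 5

Clique number ω(G) = 5 (lower bound: χ ≥ ω).
The clique on [1, 9, 12, 13, 18] has size 5, forcing χ ≥ 5, and the coloring below uses 5 colors, so χ(G) = 5.
A valid 5-coloring: color 1: [1, 4, 21]; color 2: [7, 12]; color 3: [13, 20]; color 4: [8, 14, 18]; color 5: [9].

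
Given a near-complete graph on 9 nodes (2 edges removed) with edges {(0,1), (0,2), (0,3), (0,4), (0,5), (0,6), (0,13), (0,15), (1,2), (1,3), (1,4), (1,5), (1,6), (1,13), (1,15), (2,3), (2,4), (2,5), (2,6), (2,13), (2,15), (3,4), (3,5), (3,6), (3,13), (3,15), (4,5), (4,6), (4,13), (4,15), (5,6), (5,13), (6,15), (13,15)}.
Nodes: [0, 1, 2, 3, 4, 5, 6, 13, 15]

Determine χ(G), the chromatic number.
χ(G) = 7

Clique number ω(G) = 7 (lower bound: χ ≥ ω).
The clique on [0, 1, 2, 3, 4, 5, 13] has size 7, forcing χ ≥ 7, and the coloring below uses 7 colors, so χ(G) = 7.
A valid 7-coloring: color 1: [1]; color 2: [2]; color 3: [4]; color 4: [3]; color 5: [0]; color 6: [5, 15]; color 7: [6, 13].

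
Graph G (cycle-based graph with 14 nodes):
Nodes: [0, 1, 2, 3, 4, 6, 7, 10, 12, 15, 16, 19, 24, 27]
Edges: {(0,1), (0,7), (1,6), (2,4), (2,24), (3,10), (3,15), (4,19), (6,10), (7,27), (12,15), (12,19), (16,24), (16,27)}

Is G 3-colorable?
A valid 3-coloring: color 1: [1, 2, 7, 10, 15, 16, 19]; color 2: [0, 3, 4, 6, 12, 24, 27].
(χ(G) = 2 ≤ 3.)

Yes, G is 3-colorable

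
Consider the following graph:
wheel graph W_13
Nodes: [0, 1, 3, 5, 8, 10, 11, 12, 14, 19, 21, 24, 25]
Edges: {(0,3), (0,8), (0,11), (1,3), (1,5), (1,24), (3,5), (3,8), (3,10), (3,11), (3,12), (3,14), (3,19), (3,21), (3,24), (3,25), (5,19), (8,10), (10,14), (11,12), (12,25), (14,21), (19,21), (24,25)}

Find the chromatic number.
Clique number ω(G) = 3 (lower bound: χ ≥ ω).
The clique on [0, 3, 8] has size 3, forcing χ ≥ 3, and the coloring below uses 3 colors, so χ(G) = 3.
A valid 3-coloring: color 1: [3]; color 2: [0, 5, 10, 12, 21, 24]; color 3: [1, 8, 11, 14, 19, 25].

χ(G) = 3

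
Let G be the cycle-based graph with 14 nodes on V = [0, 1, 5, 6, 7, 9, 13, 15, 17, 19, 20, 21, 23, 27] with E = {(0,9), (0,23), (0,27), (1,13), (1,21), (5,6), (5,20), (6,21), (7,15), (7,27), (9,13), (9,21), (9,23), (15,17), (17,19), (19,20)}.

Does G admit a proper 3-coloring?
Yes, G is 3-colorable

A valid 3-coloring: color 1: [1, 6, 7, 9, 17, 20]; color 2: [0, 5, 13, 15, 19, 21]; color 3: [23, 27].
(χ(G) = 3 ≤ 3.)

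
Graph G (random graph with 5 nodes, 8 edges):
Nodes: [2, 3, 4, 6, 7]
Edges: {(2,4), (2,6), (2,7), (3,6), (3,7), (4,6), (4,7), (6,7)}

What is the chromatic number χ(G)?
χ(G) = 4

Clique number ω(G) = 4 (lower bound: χ ≥ ω).
The clique on [2, 4, 6, 7] has size 4, forcing χ ≥ 4, and the coloring below uses 4 colors, so χ(G) = 4.
A valid 4-coloring: color 1: [7]; color 2: [6]; color 3: [3, 4]; color 4: [2].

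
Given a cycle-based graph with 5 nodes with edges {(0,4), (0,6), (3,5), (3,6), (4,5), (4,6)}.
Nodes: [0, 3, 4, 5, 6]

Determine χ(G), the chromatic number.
Clique number ω(G) = 3 (lower bound: χ ≥ ω).
The clique on [0, 4, 6] has size 3, forcing χ ≥ 3, and the coloring below uses 3 colors, so χ(G) = 3.
A valid 3-coloring: color 1: [3, 4]; color 2: [5, 6]; color 3: [0].

χ(G) = 3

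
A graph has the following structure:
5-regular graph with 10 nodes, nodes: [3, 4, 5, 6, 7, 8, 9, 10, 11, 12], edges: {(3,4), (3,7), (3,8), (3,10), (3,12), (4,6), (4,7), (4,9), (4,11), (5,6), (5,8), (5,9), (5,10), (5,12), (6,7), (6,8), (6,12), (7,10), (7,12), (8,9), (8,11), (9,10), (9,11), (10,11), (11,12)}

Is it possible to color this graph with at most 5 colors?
Yes, G is 5-colorable

A valid 5-coloring: color 1: [4, 8, 10, 12]; color 2: [3, 6, 9]; color 3: [5, 7, 11].
(χ(G) = 3 ≤ 5.)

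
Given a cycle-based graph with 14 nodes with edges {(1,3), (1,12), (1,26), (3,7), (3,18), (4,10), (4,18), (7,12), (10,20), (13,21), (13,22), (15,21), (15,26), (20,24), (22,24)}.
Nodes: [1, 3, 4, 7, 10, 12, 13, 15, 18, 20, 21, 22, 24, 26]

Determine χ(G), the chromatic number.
χ(G) = 2

Clique number ω(G) = 2 (lower bound: χ ≥ ω).
The graph is bipartite (no odd cycle), so 2 colors suffice: χ(G) = 2.
A valid 2-coloring: color 1: [3, 4, 12, 20, 21, 22, 26]; color 2: [1, 7, 10, 13, 15, 18, 24].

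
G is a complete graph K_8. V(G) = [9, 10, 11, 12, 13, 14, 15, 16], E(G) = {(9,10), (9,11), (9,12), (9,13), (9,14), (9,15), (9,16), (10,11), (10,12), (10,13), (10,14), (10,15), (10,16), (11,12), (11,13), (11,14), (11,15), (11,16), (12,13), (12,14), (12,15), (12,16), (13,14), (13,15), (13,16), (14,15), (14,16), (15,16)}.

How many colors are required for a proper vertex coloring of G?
χ(G) = 8

Clique number ω(G) = 8 (lower bound: χ ≥ ω).
The clique on [9, 10, 11, 12, 13, 14, 15, 16] has size 8, forcing χ ≥ 8, and the coloring below uses 8 colors, so χ(G) = 8.
A valid 8-coloring: color 1: [12]; color 2: [13]; color 3: [11]; color 4: [15]; color 5: [9]; color 6: [16]; color 7: [14]; color 8: [10].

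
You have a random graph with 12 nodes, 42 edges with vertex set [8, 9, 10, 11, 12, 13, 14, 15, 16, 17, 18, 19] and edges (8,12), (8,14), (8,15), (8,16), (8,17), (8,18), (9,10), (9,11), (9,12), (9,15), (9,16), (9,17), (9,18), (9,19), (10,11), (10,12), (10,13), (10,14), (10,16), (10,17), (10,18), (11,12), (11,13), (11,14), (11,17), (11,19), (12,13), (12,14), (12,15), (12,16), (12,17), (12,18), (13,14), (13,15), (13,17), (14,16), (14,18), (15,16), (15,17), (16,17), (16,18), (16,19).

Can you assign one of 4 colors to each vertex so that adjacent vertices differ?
The clique on vertices [8, 12, 15, 16, 17] has size 5 > 4, so it alone needs 5 colors.

No, G is not 4-colorable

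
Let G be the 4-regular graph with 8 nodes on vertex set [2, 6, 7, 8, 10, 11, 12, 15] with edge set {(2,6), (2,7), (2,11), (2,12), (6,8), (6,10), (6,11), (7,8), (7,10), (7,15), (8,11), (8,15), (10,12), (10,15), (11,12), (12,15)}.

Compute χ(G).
Clique number ω(G) = 3 (lower bound: χ ≥ ω).
The clique on [6, 8, 11] has size 3, forcing χ ≥ 3, and the coloring below uses 3 colors, so χ(G) = 3.
A valid 3-coloring: color 1: [6, 7, 12]; color 2: [2, 8, 10]; color 3: [11, 15].

χ(G) = 3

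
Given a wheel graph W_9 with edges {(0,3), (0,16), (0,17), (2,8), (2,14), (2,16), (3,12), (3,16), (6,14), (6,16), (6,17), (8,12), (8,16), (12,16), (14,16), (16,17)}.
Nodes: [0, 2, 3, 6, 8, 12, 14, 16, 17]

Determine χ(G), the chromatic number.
χ(G) = 3

Clique number ω(G) = 3 (lower bound: χ ≥ ω).
The clique on [0, 16, 17] has size 3, forcing χ ≥ 3, and the coloring below uses 3 colors, so χ(G) = 3.
A valid 3-coloring: color 1: [16]; color 2: [0, 2, 6, 12]; color 3: [3, 8, 14, 17].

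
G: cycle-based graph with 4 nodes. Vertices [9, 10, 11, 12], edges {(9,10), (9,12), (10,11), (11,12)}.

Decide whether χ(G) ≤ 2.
Yes, G is 2-colorable

A valid 2-coloring: color 1: [9, 11]; color 2: [10, 12].
(χ(G) = 2 ≤ 2.)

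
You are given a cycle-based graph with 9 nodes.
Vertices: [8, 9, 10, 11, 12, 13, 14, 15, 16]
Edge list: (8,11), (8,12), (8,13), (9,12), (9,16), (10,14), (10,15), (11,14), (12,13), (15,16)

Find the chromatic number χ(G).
χ(G) = 3

Clique number ω(G) = 3 (lower bound: χ ≥ ω).
The clique on [8, 12, 13] has size 3, forcing χ ≥ 3, and the coloring below uses 3 colors, so χ(G) = 3.
A valid 3-coloring: color 1: [10, 11, 12, 16]; color 2: [8, 9, 14, 15]; color 3: [13].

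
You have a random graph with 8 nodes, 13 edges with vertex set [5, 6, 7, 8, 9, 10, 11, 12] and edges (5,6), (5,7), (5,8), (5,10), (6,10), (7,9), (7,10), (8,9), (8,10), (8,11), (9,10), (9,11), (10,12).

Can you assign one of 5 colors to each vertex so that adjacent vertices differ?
Yes, G is 5-colorable

A valid 5-coloring: color 1: [10, 11]; color 2: [6, 7, 8, 12]; color 3: [5, 9].
(χ(G) = 3 ≤ 5.)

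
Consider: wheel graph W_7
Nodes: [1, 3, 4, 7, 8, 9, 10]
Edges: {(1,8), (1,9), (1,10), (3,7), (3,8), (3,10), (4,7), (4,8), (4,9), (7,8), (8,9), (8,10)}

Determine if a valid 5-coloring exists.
A valid 5-coloring: color 1: [8]; color 2: [1, 3, 4]; color 3: [7, 9, 10].
(χ(G) = 3 ≤ 5.)

Yes, G is 5-colorable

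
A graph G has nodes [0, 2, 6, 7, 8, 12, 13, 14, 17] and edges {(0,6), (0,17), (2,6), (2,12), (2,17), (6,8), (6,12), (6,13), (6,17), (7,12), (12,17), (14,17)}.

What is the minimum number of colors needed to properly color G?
χ(G) = 4

Clique number ω(G) = 4 (lower bound: χ ≥ ω).
The clique on [2, 6, 12, 17] has size 4, forcing χ ≥ 4, and the coloring below uses 4 colors, so χ(G) = 4.
A valid 4-coloring: color 1: [6, 7, 14]; color 2: [8, 13, 17]; color 3: [0, 12]; color 4: [2].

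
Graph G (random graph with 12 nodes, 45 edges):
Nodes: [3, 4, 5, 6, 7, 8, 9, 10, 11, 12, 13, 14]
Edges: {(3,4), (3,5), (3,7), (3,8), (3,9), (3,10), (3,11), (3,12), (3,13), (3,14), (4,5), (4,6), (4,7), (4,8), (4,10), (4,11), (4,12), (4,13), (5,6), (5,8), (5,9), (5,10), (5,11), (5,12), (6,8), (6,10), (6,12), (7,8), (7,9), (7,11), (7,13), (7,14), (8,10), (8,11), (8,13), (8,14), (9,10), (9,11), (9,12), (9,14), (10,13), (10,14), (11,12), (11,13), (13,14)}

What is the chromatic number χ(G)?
χ(G) = 6

Clique number ω(G) = 6 (lower bound: χ ≥ ω).
The clique on [3, 4, 7, 8, 11, 13] has size 6, forcing χ ≥ 6, and the coloring below uses 6 colors, so χ(G) = 6.
A valid 6-coloring: color 1: [3, 6]; color 2: [4, 14]; color 3: [8, 12]; color 4: [10, 11]; color 5: [5, 7]; color 6: [9, 13].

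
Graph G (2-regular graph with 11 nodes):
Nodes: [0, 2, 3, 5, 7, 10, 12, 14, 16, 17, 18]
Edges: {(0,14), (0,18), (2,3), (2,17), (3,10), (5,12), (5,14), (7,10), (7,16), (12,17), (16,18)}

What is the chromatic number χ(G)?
χ(G) = 3

Clique number ω(G) = 2 (lower bound: χ ≥ ω).
Odd cycle [2, 17, 12, 5, 14, 0, 18, 16, 7, 10, 3] needs 3 colors (χ ≥ 3).
The coloring below uses 3 colors, so χ(G) = 3.
A valid 3-coloring: color 1: [0, 2, 5, 10, 16]; color 2: [3, 7, 14, 17, 18]; color 3: [12].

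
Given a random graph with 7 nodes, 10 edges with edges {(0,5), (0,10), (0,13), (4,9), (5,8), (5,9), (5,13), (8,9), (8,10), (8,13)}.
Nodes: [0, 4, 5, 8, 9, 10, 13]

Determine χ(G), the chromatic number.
Clique number ω(G) = 3 (lower bound: χ ≥ ω).
The clique on [0, 5, 13] has size 3, forcing χ ≥ 3, and the coloring below uses 3 colors, so χ(G) = 3.
A valid 3-coloring: color 1: [0, 4, 8]; color 2: [5, 10]; color 3: [9, 13].

χ(G) = 3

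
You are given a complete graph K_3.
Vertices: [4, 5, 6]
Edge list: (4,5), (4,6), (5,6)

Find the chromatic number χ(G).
Clique number ω(G) = 3 (lower bound: χ ≥ ω).
The clique on [4, 5, 6] has size 3, forcing χ ≥ 3, and the coloring below uses 3 colors, so χ(G) = 3.
A valid 3-coloring: color 1: [5]; color 2: [4]; color 3: [6].

χ(G) = 3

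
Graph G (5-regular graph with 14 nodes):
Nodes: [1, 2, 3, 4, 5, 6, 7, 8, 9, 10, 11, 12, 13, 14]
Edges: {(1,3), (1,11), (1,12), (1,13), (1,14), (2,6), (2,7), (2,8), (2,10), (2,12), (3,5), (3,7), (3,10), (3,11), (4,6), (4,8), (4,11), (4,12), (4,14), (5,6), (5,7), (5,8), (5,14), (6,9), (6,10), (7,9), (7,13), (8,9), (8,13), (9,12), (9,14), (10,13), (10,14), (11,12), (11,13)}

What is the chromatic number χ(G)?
χ(G) = 3

Clique number ω(G) = 3 (lower bound: χ ≥ ω).
The clique on [1, 3, 11] has size 3, forcing χ ≥ 3, and the coloring below uses 3 colors, so χ(G) = 3.
A valid 3-coloring: color 1: [1, 2, 4, 5, 9]; color 2: [3, 6, 12, 13, 14]; color 3: [7, 8, 10, 11].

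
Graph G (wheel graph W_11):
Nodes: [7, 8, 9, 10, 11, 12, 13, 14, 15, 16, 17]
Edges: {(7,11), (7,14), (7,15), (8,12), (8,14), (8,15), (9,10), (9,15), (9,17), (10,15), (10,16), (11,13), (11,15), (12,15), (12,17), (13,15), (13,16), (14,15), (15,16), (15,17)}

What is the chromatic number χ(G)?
Clique number ω(G) = 3 (lower bound: χ ≥ ω).
The clique on [7, 11, 15] has size 3, forcing χ ≥ 3, and the coloring below uses 3 colors, so χ(G) = 3.
A valid 3-coloring: color 1: [15]; color 2: [9, 11, 12, 14, 16]; color 3: [7, 8, 10, 13, 17].

χ(G) = 3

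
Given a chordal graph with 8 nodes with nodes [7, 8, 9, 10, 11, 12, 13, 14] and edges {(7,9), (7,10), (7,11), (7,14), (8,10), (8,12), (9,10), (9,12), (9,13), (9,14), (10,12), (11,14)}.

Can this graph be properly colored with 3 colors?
Yes, G is 3-colorable

A valid 3-coloring: color 1: [8, 9, 11]; color 2: [10, 13, 14]; color 3: [7, 12].
(χ(G) = 3 ≤ 3.)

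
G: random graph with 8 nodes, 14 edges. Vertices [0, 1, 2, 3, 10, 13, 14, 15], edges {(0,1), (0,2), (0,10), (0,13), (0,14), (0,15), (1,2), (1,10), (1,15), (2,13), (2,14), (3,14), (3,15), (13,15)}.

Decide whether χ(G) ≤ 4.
A valid 4-coloring: color 1: [0, 3]; color 2: [1, 13, 14]; color 3: [2, 10, 15].
(χ(G) = 3 ≤ 4.)

Yes, G is 4-colorable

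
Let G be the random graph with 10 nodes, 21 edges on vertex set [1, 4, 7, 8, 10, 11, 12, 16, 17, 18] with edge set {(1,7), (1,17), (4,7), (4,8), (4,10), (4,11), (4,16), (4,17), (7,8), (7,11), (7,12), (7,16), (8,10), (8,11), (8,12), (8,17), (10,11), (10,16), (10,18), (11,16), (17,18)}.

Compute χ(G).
χ(G) = 4

Clique number ω(G) = 4 (lower bound: χ ≥ ω).
The clique on [4, 8, 10, 11] has size 4, forcing χ ≥ 4, and the coloring below uses 4 colors, so χ(G) = 4.
A valid 4-coloring: color 1: [7, 10, 17]; color 2: [1, 8, 16, 18]; color 3: [4, 12]; color 4: [11].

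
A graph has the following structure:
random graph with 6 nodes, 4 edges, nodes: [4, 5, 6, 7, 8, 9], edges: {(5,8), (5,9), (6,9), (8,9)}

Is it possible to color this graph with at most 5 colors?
A valid 5-coloring: color 1: [4, 7, 9]; color 2: [5, 6]; color 3: [8].
(χ(G) = 3 ≤ 5.)

Yes, G is 5-colorable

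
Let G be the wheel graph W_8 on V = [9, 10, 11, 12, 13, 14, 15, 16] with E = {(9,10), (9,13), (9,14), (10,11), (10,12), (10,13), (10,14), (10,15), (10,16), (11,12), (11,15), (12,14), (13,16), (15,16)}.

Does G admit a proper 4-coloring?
A valid 4-coloring: color 1: [10]; color 2: [11, 13, 14]; color 3: [9, 12, 15]; color 4: [16].
(χ(G) = 4 ≤ 4.)

Yes, G is 4-colorable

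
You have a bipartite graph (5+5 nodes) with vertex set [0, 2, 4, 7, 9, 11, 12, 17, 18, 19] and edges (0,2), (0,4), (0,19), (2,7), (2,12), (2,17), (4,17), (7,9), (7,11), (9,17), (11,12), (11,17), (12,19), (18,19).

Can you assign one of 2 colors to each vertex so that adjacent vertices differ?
A valid 2-coloring: color 1: [0, 7, 12, 17, 18]; color 2: [2, 4, 9, 11, 19].
(χ(G) = 2 ≤ 2.)

Yes, G is 2-colorable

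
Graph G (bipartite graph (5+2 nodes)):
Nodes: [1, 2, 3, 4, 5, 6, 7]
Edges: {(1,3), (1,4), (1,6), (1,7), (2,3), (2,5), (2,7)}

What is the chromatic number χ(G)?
χ(G) = 2

Clique number ω(G) = 2 (lower bound: χ ≥ ω).
The graph is bipartite (no odd cycle), so 2 colors suffice: χ(G) = 2.
A valid 2-coloring: color 1: [1, 2]; color 2: [3, 4, 5, 6, 7].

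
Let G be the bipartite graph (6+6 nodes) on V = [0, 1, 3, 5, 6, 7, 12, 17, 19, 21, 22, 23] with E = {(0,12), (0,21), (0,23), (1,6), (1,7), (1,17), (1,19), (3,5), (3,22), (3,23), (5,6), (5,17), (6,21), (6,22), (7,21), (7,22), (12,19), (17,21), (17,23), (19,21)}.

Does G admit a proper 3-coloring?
A valid 3-coloring: color 1: [1, 5, 12, 21, 22, 23]; color 2: [0, 3, 6, 7, 17, 19].
(χ(G) = 2 ≤ 3.)

Yes, G is 3-colorable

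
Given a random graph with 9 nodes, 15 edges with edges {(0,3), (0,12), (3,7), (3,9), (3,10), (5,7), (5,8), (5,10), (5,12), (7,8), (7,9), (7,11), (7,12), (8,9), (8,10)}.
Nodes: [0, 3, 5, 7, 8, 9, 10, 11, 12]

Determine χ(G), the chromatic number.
χ(G) = 3

Clique number ω(G) = 3 (lower bound: χ ≥ ω).
The clique on [5, 8, 10] has size 3, forcing χ ≥ 3, and the coloring below uses 3 colors, so χ(G) = 3.
A valid 3-coloring: color 1: [0, 7, 10]; color 2: [3, 8, 11, 12]; color 3: [5, 9].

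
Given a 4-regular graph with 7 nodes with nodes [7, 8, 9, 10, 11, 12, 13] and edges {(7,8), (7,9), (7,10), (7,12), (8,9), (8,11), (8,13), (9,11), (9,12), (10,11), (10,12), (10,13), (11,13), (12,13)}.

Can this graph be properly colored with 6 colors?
A valid 6-coloring: color 1: [7, 11]; color 2: [9, 13]; color 3: [8, 10]; color 4: [12].
(χ(G) = 4 ≤ 6.)

Yes, G is 6-colorable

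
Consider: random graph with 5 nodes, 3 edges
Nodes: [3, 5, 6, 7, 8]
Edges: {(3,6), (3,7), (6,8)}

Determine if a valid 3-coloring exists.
Yes, G is 3-colorable

A valid 3-coloring: color 1: [5, 6, 7]; color 2: [3, 8].
(χ(G) = 2 ≤ 3.)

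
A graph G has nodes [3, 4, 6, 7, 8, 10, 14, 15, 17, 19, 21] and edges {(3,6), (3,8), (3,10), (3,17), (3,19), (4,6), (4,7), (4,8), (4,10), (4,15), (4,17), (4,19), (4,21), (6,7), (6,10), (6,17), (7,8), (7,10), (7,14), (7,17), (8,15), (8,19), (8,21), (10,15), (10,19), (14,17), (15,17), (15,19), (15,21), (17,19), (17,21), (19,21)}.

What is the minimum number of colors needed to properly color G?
χ(G) = 5

Clique number ω(G) = 5 (lower bound: χ ≥ ω).
The clique on [4, 8, 15, 19, 21] has size 5, forcing χ ≥ 5, and the coloring below uses 5 colors, so χ(G) = 5.
A valid 5-coloring: color 1: [3, 4, 14]; color 2: [8, 10, 17]; color 3: [7, 19]; color 4: [6, 15]; color 5: [21].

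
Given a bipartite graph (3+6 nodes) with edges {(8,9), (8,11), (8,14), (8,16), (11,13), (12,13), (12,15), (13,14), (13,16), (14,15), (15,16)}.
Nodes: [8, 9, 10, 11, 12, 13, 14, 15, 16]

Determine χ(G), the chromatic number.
χ(G) = 2

Clique number ω(G) = 2 (lower bound: χ ≥ ω).
The graph is bipartite (no odd cycle), so 2 colors suffice: χ(G) = 2.
A valid 2-coloring: color 1: [8, 10, 13, 15]; color 2: [9, 11, 12, 14, 16].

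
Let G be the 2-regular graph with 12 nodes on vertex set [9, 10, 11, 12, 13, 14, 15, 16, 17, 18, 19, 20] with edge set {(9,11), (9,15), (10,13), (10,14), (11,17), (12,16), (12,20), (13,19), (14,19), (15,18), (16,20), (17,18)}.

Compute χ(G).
χ(G) = 3

Clique number ω(G) = 3 (lower bound: χ ≥ ω).
The clique on [12, 16, 20] has size 3, forcing χ ≥ 3, and the coloring below uses 3 colors, so χ(G) = 3.
A valid 3-coloring: color 1: [9, 10, 17, 19, 20]; color 2: [11, 12, 13, 14, 18]; color 3: [15, 16].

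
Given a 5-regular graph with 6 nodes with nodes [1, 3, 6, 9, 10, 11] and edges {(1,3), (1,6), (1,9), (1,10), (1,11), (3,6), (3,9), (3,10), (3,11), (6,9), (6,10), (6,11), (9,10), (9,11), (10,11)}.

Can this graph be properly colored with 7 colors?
A valid 7-coloring: color 1: [6]; color 2: [3]; color 3: [11]; color 4: [1]; color 5: [9]; color 6: [10].
(χ(G) = 6 ≤ 7.)

Yes, G is 7-colorable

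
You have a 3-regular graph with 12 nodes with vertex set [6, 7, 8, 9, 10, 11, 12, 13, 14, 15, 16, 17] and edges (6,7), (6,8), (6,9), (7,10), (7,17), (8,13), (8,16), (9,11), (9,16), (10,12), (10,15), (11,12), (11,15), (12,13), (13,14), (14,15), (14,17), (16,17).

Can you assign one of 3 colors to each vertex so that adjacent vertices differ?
A valid 3-coloring: color 1: [7, 12, 15, 16]; color 2: [8, 9, 10, 14]; color 3: [6, 11, 13, 17].
(χ(G) = 3 ≤ 3.)

Yes, G is 3-colorable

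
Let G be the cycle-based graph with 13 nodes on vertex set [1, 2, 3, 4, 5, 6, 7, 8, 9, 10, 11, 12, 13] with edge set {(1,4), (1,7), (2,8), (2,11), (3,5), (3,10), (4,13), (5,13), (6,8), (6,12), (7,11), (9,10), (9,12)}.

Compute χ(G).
Clique number ω(G) = 2 (lower bound: χ ≥ ω).
Odd cycle [7, 1, 4, 13, 5, 3, 10, 9, 12, 6, 8, 2, 11] needs 3 colors (χ ≥ 3).
The coloring below uses 3 colors, so χ(G) = 3.
A valid 3-coloring: color 1: [2, 4, 5, 7, 10, 12]; color 2: [1, 3, 6, 9, 11, 13]; color 3: [8].

χ(G) = 3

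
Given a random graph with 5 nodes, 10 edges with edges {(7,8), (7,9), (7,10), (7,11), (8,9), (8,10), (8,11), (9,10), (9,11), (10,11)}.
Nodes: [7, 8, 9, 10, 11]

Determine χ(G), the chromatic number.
Clique number ω(G) = 5 (lower bound: χ ≥ ω).
The clique on [7, 8, 9, 10, 11] has size 5, forcing χ ≥ 5, and the coloring below uses 5 colors, so χ(G) = 5.
A valid 5-coloring: color 1: [7]; color 2: [11]; color 3: [10]; color 4: [9]; color 5: [8].

χ(G) = 5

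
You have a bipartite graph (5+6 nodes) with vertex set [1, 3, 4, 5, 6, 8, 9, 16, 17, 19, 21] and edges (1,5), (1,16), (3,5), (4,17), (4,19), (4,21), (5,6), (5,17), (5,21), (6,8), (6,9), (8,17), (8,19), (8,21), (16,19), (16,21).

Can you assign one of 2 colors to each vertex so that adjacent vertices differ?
A valid 2-coloring: color 1: [4, 5, 8, 9, 16]; color 2: [1, 3, 6, 17, 19, 21].
(χ(G) = 2 ≤ 2.)

Yes, G is 2-colorable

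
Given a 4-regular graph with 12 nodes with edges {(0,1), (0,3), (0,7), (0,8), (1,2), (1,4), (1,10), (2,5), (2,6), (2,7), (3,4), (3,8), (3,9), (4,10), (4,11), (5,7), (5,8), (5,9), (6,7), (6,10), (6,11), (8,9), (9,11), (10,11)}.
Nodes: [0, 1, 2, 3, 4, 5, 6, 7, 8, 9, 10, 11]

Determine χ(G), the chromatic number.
Clique number ω(G) = 3 (lower bound: χ ≥ ω).
Suppose a proper 3-coloring c exists. The clique [0, 3, 8] takes 3 distinct colors; by symmetry let c(0) = 1, c(3) = 2, c(8) = 3.
- Vertex 9: neighbors [3, 8] already have colors [2, 3] ⇒ c(9) = 1.
- Vertex 5: neighbors [9, 8] already have colors [1, 3] ⇒ c(5) = 2.
- Vertex 7: neighbors [0, 5] already have colors [1, 2] ⇒ c(7) = 3.
- Vertex 2: neighbors [5, 7] already have colors [2, 3] ⇒ c(2) = 1.
- Vertex 6: neighbors [2, 7] already have colors [1, 3] ⇒ c(6) = 2.
- Vertex 11: neighbors [9, 6] already have colors [1, 2] ⇒ c(11) = 3.
- Vertex 4: neighbors [3, 11] already have colors [2, 3] ⇒ c(4) = 1.
- Vertex 10: neighbors [4, 6, 11] already have colors [1, 2, 3] — all 3 colors blocked. Contradiction.
The forced assignments end in a contradiction, so G has no proper 3-coloring (χ ≥ 4).
The coloring below uses 4 colors, so χ(G) = 4.
A valid 4-coloring: color 1: [1, 7, 8, 11]; color 2: [0, 2, 4, 9]; color 3: [3, 5, 6]; color 4: [10].

χ(G) = 4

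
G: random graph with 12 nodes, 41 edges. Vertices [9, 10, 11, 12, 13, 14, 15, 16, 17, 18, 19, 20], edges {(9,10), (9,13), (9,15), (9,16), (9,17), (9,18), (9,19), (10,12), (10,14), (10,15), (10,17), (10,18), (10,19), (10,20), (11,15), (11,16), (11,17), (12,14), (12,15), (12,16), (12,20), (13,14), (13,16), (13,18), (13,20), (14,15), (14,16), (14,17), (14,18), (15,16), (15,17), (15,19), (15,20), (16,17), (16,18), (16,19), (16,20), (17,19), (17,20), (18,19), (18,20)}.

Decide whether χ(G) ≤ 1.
No, G is not 1-colorable

The clique on vertices [9, 15, 16, 17, 19] has size 5 > 1, so it alone needs 5 colors.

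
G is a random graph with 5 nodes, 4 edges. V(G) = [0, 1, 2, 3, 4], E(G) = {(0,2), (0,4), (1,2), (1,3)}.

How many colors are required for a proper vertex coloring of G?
Clique number ω(G) = 2 (lower bound: χ ≥ ω).
The graph is bipartite (no odd cycle), so 2 colors suffice: χ(G) = 2.
A valid 2-coloring: color 1: [0, 1]; color 2: [2, 3, 4].

χ(G) = 2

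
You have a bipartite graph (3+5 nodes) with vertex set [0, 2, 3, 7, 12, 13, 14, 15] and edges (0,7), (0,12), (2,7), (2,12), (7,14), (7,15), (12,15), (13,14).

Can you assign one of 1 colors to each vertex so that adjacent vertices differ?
Edge (0,12) forces its endpoints to differ, so 1 color is not enough.

No, G is not 1-colorable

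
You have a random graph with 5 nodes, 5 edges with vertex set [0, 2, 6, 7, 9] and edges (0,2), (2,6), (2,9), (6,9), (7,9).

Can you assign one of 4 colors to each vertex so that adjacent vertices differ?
Yes, G is 4-colorable

A valid 4-coloring: color 1: [2, 7]; color 2: [0, 9]; color 3: [6].
(χ(G) = 3 ≤ 4.)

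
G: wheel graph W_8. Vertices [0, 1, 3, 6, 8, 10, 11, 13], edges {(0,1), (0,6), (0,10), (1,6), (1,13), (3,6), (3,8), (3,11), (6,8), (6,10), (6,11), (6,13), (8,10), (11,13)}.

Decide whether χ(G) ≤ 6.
Yes, G is 6-colorable

A valid 6-coloring: color 1: [6]; color 2: [0, 3, 13]; color 3: [1, 8, 11]; color 4: [10].
(χ(G) = 4 ≤ 6.)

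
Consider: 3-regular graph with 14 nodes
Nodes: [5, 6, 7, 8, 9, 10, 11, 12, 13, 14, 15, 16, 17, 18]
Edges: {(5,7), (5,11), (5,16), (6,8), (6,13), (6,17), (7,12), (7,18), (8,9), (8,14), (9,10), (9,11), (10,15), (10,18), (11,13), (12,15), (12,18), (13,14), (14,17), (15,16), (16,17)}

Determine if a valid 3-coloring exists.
A valid 3-coloring: color 1: [5, 6, 9, 14, 15, 18]; color 2: [7, 8, 10, 11, 16]; color 3: [12, 13, 17].
(χ(G) = 3 ≤ 3.)

Yes, G is 3-colorable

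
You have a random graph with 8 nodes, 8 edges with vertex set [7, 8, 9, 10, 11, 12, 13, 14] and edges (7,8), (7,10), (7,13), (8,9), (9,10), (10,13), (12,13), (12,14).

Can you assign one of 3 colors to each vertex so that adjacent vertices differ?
A valid 3-coloring: color 1: [9, 11, 13, 14]; color 2: [8, 10, 12]; color 3: [7].
(χ(G) = 3 ≤ 3.)

Yes, G is 3-colorable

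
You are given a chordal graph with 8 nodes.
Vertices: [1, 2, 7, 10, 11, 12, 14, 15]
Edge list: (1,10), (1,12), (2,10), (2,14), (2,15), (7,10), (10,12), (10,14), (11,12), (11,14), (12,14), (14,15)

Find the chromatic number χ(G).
χ(G) = 3

Clique number ω(G) = 3 (lower bound: χ ≥ ω).
The clique on [2, 10, 14] has size 3, forcing χ ≥ 3, and the coloring below uses 3 colors, so χ(G) = 3.
A valid 3-coloring: color 1: [10, 11, 15]; color 2: [1, 7, 14]; color 3: [2, 12].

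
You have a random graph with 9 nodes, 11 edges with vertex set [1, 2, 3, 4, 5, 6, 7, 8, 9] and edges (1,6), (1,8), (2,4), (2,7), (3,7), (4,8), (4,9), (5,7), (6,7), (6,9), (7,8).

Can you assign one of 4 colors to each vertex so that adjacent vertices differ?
A valid 4-coloring: color 1: [1, 4, 7]; color 2: [2, 3, 5, 6, 8]; color 3: [9].
(χ(G) = 3 ≤ 4.)

Yes, G is 4-colorable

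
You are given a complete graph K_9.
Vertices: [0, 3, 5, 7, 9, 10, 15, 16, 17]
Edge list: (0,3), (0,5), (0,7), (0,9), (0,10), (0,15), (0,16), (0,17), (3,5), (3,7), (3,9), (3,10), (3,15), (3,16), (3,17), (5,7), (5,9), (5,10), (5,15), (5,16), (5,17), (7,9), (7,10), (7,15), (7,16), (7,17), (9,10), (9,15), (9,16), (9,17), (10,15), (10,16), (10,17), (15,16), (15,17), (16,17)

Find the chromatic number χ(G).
Clique number ω(G) = 9 (lower bound: χ ≥ ω).
The clique on [0, 3, 5, 7, 9, 10, 15, 16, 17] has size 9, forcing χ ≥ 9, and the coloring below uses 9 colors, so χ(G) = 9.
A valid 9-coloring: color 1: [3]; color 2: [10]; color 3: [5]; color 4: [7]; color 5: [9]; color 6: [16]; color 7: [15]; color 8: [17]; color 9: [0].

χ(G) = 9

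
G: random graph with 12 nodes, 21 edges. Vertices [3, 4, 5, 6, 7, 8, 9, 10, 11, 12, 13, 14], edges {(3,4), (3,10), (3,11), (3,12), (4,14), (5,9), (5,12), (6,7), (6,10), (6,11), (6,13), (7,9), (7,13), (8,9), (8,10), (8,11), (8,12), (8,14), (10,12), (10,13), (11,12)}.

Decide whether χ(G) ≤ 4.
Yes, G is 4-colorable

A valid 4-coloring: color 1: [3, 5, 7, 8]; color 2: [6, 9, 12, 14]; color 3: [4, 10, 11]; color 4: [13].
(χ(G) = 3 ≤ 4.)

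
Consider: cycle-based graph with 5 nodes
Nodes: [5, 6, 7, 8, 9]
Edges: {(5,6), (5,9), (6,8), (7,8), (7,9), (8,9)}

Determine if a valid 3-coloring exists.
A valid 3-coloring: color 1: [6, 9]; color 2: [5, 8]; color 3: [7].
(χ(G) = 3 ≤ 3.)

Yes, G is 3-colorable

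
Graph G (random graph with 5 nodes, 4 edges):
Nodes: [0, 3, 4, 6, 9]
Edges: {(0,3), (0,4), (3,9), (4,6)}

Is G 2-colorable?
Yes, G is 2-colorable

A valid 2-coloring: color 1: [0, 6, 9]; color 2: [3, 4].
(χ(G) = 2 ≤ 2.)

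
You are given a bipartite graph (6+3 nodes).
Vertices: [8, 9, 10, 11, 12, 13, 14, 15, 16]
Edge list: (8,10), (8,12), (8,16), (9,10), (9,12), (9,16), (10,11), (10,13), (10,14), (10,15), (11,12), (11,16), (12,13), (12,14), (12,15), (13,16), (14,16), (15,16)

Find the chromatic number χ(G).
Clique number ω(G) = 2 (lower bound: χ ≥ ω).
The graph is bipartite (no odd cycle), so 2 colors suffice: χ(G) = 2.
A valid 2-coloring: color 1: [10, 12, 16]; color 2: [8, 9, 11, 13, 14, 15].

χ(G) = 2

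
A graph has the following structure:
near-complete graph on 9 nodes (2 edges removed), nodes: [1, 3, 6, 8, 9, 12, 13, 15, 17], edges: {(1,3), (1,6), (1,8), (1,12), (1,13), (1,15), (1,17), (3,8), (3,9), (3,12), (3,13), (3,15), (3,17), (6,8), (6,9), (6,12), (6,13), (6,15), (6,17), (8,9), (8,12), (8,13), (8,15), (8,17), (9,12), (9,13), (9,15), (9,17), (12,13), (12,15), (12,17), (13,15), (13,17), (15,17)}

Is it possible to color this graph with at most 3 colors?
The clique on vertices [1, 3, 8, 12, 13, 15, 17] has size 7 > 3, so it alone needs 7 colors.

No, G is not 3-colorable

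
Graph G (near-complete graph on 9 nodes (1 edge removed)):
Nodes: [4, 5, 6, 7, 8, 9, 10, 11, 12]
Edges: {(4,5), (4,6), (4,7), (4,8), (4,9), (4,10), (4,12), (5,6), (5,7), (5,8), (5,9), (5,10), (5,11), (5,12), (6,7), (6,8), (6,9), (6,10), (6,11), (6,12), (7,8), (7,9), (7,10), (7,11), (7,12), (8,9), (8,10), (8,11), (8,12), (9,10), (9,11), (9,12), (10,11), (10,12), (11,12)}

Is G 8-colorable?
A valid 8-coloring: color 1: [6]; color 2: [10]; color 3: [5]; color 4: [8]; color 5: [9]; color 6: [7]; color 7: [12]; color 8: [4, 11].
(χ(G) = 8 ≤ 8.)

Yes, G is 8-colorable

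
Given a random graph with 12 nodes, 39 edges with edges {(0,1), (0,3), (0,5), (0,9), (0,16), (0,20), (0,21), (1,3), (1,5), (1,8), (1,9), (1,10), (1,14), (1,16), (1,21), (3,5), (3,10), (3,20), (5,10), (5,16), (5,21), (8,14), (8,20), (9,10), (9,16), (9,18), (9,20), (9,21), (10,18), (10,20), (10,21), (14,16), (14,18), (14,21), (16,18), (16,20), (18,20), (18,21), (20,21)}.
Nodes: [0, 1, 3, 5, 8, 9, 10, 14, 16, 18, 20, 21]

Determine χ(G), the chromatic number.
Clique number ω(G) = 5 (lower bound: χ ≥ ω).
The clique on [9, 10, 18, 20, 21] has size 5, forcing χ ≥ 5, and the coloring below uses 5 colors, so χ(G) = 5.
A valid 5-coloring: color 1: [1, 20]; color 2: [3, 8, 16, 21]; color 3: [5, 9, 14]; color 4: [0, 10]; color 5: [18].

χ(G) = 5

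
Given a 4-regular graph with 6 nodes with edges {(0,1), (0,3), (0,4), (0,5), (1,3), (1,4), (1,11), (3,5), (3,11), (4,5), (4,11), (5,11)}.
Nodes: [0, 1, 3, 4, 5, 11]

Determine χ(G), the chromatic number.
χ(G) = 3

Clique number ω(G) = 3 (lower bound: χ ≥ ω).
The clique on [0, 1, 3] has size 3, forcing χ ≥ 3, and the coloring below uses 3 colors, so χ(G) = 3.
A valid 3-coloring: color 1: [3, 4]; color 2: [0, 11]; color 3: [1, 5].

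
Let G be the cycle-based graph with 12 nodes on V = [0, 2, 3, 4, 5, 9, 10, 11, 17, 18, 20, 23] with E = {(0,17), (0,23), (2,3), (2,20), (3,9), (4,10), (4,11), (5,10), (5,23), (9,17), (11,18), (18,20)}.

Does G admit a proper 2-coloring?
Yes, G is 2-colorable

A valid 2-coloring: color 1: [3, 10, 11, 17, 20, 23]; color 2: [0, 2, 4, 5, 9, 18].
(χ(G) = 2 ≤ 2.)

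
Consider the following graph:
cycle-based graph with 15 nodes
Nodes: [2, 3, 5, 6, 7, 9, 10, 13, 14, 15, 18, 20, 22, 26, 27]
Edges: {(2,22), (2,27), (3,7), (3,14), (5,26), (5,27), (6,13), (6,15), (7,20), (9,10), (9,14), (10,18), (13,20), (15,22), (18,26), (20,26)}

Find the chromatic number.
χ(G) = 3

Clique number ω(G) = 2 (lower bound: χ ≥ ω).
Odd cycle [6, 13, 20, 26, 5, 27, 2, 22, 15] needs 3 colors (χ ≥ 3).
The coloring below uses 3 colors, so χ(G) = 3.
A valid 3-coloring: color 1: [3, 5, 6, 9, 18, 20, 22]; color 2: [7, 10, 13, 14, 15, 26, 27]; color 3: [2].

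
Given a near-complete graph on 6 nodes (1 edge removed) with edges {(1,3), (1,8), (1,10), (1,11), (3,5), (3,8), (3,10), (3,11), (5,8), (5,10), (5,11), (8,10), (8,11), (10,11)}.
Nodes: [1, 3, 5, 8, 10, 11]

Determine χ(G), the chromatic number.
Clique number ω(G) = 5 (lower bound: χ ≥ ω).
The clique on [1, 3, 8, 10, 11] has size 5, forcing χ ≥ 5, and the coloring below uses 5 colors, so χ(G) = 5.
A valid 5-coloring: color 1: [10]; color 2: [3]; color 3: [11]; color 4: [8]; color 5: [1, 5].

χ(G) = 5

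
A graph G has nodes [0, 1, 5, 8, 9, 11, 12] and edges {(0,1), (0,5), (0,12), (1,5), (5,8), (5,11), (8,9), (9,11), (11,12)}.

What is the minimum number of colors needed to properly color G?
χ(G) = 3

Clique number ω(G) = 3 (lower bound: χ ≥ ω).
The clique on [0, 1, 5] has size 3, forcing χ ≥ 3, and the coloring below uses 3 colors, so χ(G) = 3.
A valid 3-coloring: color 1: [5, 9, 12]; color 2: [0, 8, 11]; color 3: [1].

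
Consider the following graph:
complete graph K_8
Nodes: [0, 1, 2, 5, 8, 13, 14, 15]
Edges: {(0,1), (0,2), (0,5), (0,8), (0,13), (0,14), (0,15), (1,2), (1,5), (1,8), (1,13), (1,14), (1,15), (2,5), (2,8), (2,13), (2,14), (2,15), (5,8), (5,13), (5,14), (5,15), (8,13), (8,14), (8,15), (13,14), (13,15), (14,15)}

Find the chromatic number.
Clique number ω(G) = 8 (lower bound: χ ≥ ω).
The clique on [0, 1, 2, 5, 8, 13, 14, 15] has size 8, forcing χ ≥ 8, and the coloring below uses 8 colors, so χ(G) = 8.
A valid 8-coloring: color 1: [13]; color 2: [0]; color 3: [8]; color 4: [1]; color 5: [14]; color 6: [15]; color 7: [2]; color 8: [5].

χ(G) = 8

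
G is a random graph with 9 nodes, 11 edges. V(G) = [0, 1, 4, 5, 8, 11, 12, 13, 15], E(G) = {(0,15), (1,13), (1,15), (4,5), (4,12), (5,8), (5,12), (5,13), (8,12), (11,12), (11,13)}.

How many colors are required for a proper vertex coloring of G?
χ(G) = 3

Clique number ω(G) = 3 (lower bound: χ ≥ ω).
The clique on [5, 8, 12] has size 3, forcing χ ≥ 3, and the coloring below uses 3 colors, so χ(G) = 3.
A valid 3-coloring: color 1: [0, 1, 5, 11]; color 2: [12, 13, 15]; color 3: [4, 8].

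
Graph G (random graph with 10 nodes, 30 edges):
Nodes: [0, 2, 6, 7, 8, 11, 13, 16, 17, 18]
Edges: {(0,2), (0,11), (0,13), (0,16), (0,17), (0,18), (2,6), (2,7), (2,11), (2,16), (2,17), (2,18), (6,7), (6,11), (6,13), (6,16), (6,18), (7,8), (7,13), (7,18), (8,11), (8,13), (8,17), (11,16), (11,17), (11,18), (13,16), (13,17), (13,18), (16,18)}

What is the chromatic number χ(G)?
Clique number ω(G) = 5 (lower bound: χ ≥ ω).
The clique on [0, 2, 11, 16, 18] has size 5, forcing χ ≥ 5, and the coloring below uses 5 colors, so χ(G) = 5.
A valid 5-coloring: color 1: [11, 13]; color 2: [17, 18]; color 3: [2, 8]; color 4: [0, 6]; color 5: [7, 16].

χ(G) = 5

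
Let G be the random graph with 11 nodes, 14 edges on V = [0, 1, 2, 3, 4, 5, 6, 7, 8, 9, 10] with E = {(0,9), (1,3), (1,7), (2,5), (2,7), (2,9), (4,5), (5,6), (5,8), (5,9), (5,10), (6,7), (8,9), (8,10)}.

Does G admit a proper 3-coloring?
A valid 3-coloring: color 1: [0, 3, 5, 7]; color 2: [1, 4, 6, 9, 10]; color 3: [2, 8].
(χ(G) = 3 ≤ 3.)

Yes, G is 3-colorable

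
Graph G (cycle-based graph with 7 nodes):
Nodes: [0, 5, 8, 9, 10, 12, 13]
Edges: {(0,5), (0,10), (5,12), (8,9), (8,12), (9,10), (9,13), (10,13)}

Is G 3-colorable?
A valid 3-coloring: color 1: [5, 8, 10]; color 2: [0, 9, 12]; color 3: [13].
(χ(G) = 3 ≤ 3.)

Yes, G is 3-colorable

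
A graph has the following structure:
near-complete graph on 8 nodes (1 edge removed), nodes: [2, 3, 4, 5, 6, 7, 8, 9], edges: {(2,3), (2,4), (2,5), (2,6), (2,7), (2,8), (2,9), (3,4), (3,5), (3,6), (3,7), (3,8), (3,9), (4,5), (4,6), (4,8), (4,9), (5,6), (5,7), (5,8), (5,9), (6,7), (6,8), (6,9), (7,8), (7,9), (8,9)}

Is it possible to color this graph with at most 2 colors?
The clique on vertices [2, 3, 4, 5, 6, 8, 9] has size 7 > 2, so it alone needs 7 colors.

No, G is not 2-colorable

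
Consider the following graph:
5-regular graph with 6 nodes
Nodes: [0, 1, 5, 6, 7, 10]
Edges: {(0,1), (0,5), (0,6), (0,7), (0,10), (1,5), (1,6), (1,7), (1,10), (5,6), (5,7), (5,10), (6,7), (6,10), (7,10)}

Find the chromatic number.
χ(G) = 6

Clique number ω(G) = 6 (lower bound: χ ≥ ω).
The clique on [0, 1, 5, 6, 7, 10] has size 6, forcing χ ≥ 6, and the coloring below uses 6 colors, so χ(G) = 6.
A valid 6-coloring: color 1: [6]; color 2: [1]; color 3: [5]; color 4: [10]; color 5: [7]; color 6: [0].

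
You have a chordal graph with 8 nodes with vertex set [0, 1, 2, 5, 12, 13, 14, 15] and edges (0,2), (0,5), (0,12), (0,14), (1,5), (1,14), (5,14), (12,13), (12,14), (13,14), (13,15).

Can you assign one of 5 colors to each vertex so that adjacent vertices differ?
A valid 5-coloring: color 1: [2, 14, 15]; color 2: [0, 1, 13]; color 3: [5, 12].
(χ(G) = 3 ≤ 5.)

Yes, G is 5-colorable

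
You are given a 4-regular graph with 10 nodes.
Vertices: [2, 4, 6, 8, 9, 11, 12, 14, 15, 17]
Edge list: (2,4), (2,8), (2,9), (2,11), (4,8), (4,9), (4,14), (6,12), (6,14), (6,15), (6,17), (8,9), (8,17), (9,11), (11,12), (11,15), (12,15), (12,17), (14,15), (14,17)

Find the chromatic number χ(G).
χ(G) = 4

Clique number ω(G) = 4 (lower bound: χ ≥ ω).
The clique on [2, 4, 8, 9] has size 4, forcing χ ≥ 4, and the coloring below uses 4 colors, so χ(G) = 4.
A valid 4-coloring: color 1: [9, 15, 17]; color 2: [8, 11, 14]; color 3: [2, 6]; color 4: [4, 12].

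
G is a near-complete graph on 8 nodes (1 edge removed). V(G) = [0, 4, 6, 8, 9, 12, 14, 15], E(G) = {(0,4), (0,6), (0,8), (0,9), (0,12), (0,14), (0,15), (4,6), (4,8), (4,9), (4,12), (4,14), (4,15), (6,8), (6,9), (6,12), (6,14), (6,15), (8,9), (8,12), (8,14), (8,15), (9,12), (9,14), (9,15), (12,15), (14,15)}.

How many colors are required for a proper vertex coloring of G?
χ(G) = 7

Clique number ω(G) = 7 (lower bound: χ ≥ ω).
The clique on [0, 4, 6, 8, 9, 12, 15] has size 7, forcing χ ≥ 7, and the coloring below uses 7 colors, so χ(G) = 7.
A valid 7-coloring: color 1: [0]; color 2: [6]; color 3: [15]; color 4: [8]; color 5: [4]; color 6: [9]; color 7: [12, 14].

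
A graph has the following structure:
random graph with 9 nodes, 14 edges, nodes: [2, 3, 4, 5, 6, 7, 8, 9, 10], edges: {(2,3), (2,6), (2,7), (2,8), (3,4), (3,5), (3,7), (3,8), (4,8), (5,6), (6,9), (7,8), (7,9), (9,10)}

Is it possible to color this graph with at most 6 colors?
Yes, G is 6-colorable

A valid 6-coloring: color 1: [3, 6, 10]; color 2: [2, 4, 5, 9]; color 3: [7]; color 4: [8].
(χ(G) = 4 ≤ 6.)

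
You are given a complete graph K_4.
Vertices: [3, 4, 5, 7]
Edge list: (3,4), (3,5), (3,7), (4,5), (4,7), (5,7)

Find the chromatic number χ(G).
Clique number ω(G) = 4 (lower bound: χ ≥ ω).
The clique on [3, 4, 5, 7] has size 4, forcing χ ≥ 4, and the coloring below uses 4 colors, so χ(G) = 4.
A valid 4-coloring: color 1: [5]; color 2: [4]; color 3: [3]; color 4: [7].

χ(G) = 4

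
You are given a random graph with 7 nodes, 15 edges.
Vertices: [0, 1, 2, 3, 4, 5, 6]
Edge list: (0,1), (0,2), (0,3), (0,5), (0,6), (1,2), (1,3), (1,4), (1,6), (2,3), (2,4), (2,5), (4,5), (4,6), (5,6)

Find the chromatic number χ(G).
χ(G) = 4

Clique number ω(G) = 4 (lower bound: χ ≥ ω).
The clique on [0, 1, 2, 3] has size 4, forcing χ ≥ 4, and the coloring below uses 4 colors, so χ(G) = 4.
A valid 4-coloring: color 1: [1, 5]; color 2: [0, 4]; color 3: [2, 6]; color 4: [3].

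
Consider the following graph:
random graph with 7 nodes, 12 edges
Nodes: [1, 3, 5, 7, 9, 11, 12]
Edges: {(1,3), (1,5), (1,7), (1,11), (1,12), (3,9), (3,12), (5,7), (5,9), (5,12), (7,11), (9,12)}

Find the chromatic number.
χ(G) = 3

Clique number ω(G) = 3 (lower bound: χ ≥ ω).
The clique on [1, 7, 11] has size 3, forcing χ ≥ 3, and the coloring below uses 3 colors, so χ(G) = 3.
A valid 3-coloring: color 1: [1, 9]; color 2: [7, 12]; color 3: [3, 5, 11].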